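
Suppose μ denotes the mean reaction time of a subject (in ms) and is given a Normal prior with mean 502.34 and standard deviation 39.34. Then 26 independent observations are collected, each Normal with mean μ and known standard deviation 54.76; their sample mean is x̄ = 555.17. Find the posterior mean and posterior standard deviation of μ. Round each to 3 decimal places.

Prior precision 1/τ₀² = 1/39.34² = 0.00064615; data precision n/σ² = 26/54.76² = 0.00867055.
Posterior precision = 0.00064615 + 0.00867055 = 0.00931669, giving posterior SD = 1/√0.00931669 = 10.360.
Posterior mean = (0.00064615·502.34 + 0.00867055·555.17) / 0.00931669 = 551.506.

Posterior mean ≈ 551.506; posterior SD ≈ 10.360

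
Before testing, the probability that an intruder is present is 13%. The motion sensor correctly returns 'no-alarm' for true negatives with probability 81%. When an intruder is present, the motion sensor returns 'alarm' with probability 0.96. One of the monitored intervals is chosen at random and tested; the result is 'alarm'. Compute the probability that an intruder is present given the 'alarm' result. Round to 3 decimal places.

P(H | E) ≈ 0.430

Write H for 'an intruder is present'. Prior odds H:¬H = 0.13/0.87 = 0.14943. For the 'alarm' outcome, the likelihood ratio is 0.96/0.19 = 5.0526.
Posterior odds = 0.14943 × 5.0526 = 0.75499, so P(H|E) = 0.75499/(1+0.75499) = 0.430.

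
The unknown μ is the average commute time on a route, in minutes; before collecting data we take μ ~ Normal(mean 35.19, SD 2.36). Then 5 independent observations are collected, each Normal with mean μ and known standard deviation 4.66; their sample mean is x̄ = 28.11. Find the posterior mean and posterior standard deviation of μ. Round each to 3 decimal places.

With known σ, the Normal prior is conjugate. Weight on the data is w = (n/σ²)/(n/σ² + 1/τ₀²) = 0.230249/(0.230249+0.179546) = 0.56186.
Posterior mean = w·x̄ + (1−w)·μ₀ = 0.56186·28.11 + 0.43814·35.19 = 31.212. Posterior variance = 1/(0.230249+0.179546) = 2.44024, so SD = 1.562.

Posterior mean ≈ 31.212; posterior SD ≈ 1.562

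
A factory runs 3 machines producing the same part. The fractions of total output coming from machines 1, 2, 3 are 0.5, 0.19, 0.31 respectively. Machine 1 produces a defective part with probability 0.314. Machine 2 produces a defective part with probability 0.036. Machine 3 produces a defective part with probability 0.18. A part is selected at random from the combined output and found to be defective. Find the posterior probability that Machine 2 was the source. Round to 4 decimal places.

Tabulate prior·likelihood by source: [1] prior 0.5, lik 0.314, product 0.1570; [2] prior 0.19, lik 0.036, product 0.006840; [3] prior 0.31, lik 0.18, product 0.05580.
Normalizing constant = 0.21964; the posterior for Machine 2 is its product over the sum, 0.006840/0.21964 = 0.0311.

Posterior probability ≈ 0.0311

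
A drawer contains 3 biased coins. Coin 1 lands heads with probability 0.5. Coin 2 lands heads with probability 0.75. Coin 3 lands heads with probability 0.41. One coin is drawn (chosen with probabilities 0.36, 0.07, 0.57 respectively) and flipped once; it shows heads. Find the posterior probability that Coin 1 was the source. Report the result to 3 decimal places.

Tabulate prior·likelihood by source: [1] prior 0.36, lik 0.5, product 0.1800; [2] prior 0.07, lik 0.75, product 0.05250; [3] prior 0.57, lik 0.41, product 0.2337.
Normalizing constant = 0.46620; the posterior for Coin 1 is its product over the sum, 0.1800/0.46620 = 0.386.

Posterior probability ≈ 0.386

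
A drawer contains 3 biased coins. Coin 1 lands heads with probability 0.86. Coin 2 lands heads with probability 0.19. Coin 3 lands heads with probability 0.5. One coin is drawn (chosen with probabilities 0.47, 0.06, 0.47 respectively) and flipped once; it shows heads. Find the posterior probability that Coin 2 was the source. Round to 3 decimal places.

Tabulate prior·likelihood by source: [1] prior 0.47, lik 0.86, product 0.4042; [2] prior 0.06, lik 0.19, product 0.01140; [3] prior 0.47, lik 0.5, product 0.2350.
Normalizing constant = 0.65060; the posterior for Coin 2 is its product over the sum, 0.01140/0.65060 = 0.018.

Posterior probability ≈ 0.018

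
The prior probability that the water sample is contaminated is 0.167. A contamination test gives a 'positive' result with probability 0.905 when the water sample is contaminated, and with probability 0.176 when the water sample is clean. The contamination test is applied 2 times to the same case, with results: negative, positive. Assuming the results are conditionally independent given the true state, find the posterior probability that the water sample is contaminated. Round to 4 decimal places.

Posterior P(H) ≈ 0.1062

With H the event that the water sample is contaminated, the joint likelihood of the observed sequence is P(data|H) = 0.095·0.905 = 0.085975 and P(data|¬H) = 0.824·0.176 = 0.14502.
Bayes: P(H|data) = 0.167·0.085975 / (0.167·0.085975 + 0.833·0.14502) = 0.014358/0.13516 = 0.1062.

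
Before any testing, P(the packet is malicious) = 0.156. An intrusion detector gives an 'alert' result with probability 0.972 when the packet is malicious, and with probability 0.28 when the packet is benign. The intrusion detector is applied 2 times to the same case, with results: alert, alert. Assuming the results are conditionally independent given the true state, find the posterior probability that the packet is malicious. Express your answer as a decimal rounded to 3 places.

Posterior P(H) ≈ 0.690

With H the event that the packet is malicious, the joint likelihood of the observed sequence is P(data|H) = 0.972·0.972 = 0.94478 and P(data|¬H) = 0.28·0.28 = 0.078400.
Bayes: P(H|data) = 0.156·0.94478 / (0.156·0.94478 + 0.844·0.078400) = 0.14739/0.21356 = 0.6902.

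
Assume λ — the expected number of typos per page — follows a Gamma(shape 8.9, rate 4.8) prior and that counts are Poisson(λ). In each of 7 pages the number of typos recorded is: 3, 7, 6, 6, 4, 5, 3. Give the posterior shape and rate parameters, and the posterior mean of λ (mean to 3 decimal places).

Posterior: Gamma(shape=42.9, rate=11.8); mean ≈ 3.636

The Poisson likelihood adds the total count to the shape and the number of exposure periods to the rate. Here ∑xᵢ = 34 and n = 7, so shape 8.9→42.9 and rate 4.8→11.8.
E[λ | data] = 42.9/11.8 = 3.636.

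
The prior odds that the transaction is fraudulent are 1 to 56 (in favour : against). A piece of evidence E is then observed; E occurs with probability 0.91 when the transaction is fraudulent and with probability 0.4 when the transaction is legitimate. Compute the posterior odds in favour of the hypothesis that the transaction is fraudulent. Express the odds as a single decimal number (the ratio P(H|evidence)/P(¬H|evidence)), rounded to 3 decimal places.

Posterior odds ≈ 0.041

Prior odds = 1/56 = 0.017857. In log-odds, ln(0.017857) = -4.0254.
Add log likelihood ratio: ln(2.2750) = 0.82198.
Posterior log-odds = -3.2034, so posterior odds = exp(-3.2034) = 0.040625.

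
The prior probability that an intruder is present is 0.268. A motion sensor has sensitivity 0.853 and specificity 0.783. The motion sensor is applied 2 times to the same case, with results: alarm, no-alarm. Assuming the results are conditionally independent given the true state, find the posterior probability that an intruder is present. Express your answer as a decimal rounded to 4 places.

With H the event that an intruder is present, the joint likelihood of the observed sequence is P(data|H) = 0.853·0.147 = 0.12539 and P(data|¬H) = 0.217·0.783 = 0.16991.
Bayes: P(H|data) = 0.268·0.12539 / (0.268·0.12539 + 0.732·0.16991) = 0.033605/0.15798 = 0.2127.

Posterior P(H) ≈ 0.2127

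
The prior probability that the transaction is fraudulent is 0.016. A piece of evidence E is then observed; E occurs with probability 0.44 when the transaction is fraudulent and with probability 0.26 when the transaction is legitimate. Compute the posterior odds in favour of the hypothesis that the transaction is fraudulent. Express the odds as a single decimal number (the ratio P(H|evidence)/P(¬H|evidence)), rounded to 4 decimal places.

Prior odds = 0.016/(1−0.016) = 0.016260. In log-odds, ln(0.016260) = -4.1190.
Add log likelihood ratio: ln(1.6923) = 0.52609.
Posterior log-odds = -3.5929, so posterior odds = exp(-3.5929) = 0.027517.

Posterior odds ≈ 0.0275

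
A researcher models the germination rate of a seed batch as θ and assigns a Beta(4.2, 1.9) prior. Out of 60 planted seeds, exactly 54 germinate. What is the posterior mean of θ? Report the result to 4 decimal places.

Observing 54 successes and 6 failures updates Beta(4.2, 1.9) by adding the success and failure counts to the two shape parameters: α = 4.2+54 = 58.2, β = 1.9+6 = 7.9.
Posterior mean = α/(α+β) = 58.2/66.1 = 0.8805.

Posterior mean ≈ 0.8805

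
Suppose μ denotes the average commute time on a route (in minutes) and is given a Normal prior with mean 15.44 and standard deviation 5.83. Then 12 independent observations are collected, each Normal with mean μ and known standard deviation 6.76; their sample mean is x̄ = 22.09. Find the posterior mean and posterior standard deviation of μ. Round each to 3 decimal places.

Posterior mean ≈ 21.420; posterior SD ≈ 1.851

Prior precision 1/τ₀² = 1/5.83² = 0.0294214; data precision n/σ² = 12/6.76² = 0.262596.
Posterior precision = 0.0294214 + 0.262596 = 0.292017, giving posterior SD = 1/√0.292017 = 1.851.
Posterior mean = (0.0294214·15.44 + 0.262596·22.09) / 0.292017 = 21.420.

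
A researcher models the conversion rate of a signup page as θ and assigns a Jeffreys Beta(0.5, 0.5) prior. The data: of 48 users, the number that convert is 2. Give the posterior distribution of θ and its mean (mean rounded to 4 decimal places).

Observing 2 successes and 46 failures updates Beta(0.5, 0.5) by adding the success and failure counts to the two shape parameters: α = 0.5+2 = 2.5, β = 0.5+46 = 46.5.
Posterior mean = α/(α+β) = 2.5/49 = 0.0510.

Posterior: Beta(2.5, 46.5); mean ≈ 0.0510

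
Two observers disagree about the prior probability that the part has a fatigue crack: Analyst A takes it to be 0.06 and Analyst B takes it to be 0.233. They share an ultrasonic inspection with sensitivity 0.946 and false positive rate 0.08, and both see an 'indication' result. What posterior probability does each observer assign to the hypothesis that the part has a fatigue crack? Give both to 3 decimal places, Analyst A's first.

Analyst A: 0.430; Analyst B: 0.782

P('+'|H) = 0.946, P('+'|¬H) = 0.08.
Analyst A: numerator 0.946·0.06 = 0.056760; evidence = 0.056760+0.08·0.94 = 0.13196; posterior = 0.430.
Analyst B: numerator 0.946·0.233 = 0.22042; evidence = 0.22042+0.08·0.767 = 0.28178; posterior = 0.782.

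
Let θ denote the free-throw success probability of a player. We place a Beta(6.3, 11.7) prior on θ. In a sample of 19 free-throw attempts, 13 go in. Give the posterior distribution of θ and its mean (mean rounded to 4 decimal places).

Posterior: Beta(19.3, 17.7); mean ≈ 0.5216

Observing 13 successes and 6 failures updates Beta(6.3, 11.7) by adding the success and failure counts to the two shape parameters: α = 6.3+13 = 19.3, β = 11.7+6 = 17.7.
Posterior mean = α/(α+β) = 19.3/37 = 0.5216.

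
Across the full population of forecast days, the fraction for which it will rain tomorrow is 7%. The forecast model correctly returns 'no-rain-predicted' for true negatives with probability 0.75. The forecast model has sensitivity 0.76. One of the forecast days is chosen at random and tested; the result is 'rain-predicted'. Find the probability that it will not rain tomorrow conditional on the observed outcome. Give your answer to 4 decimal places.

Let H be the event that it will rain tomorrow. P(H) = 0.07, so P(¬H) = 0.93. With E the 'rain-predicted' result, P(E|H) = 0.76 and P(E|¬H) = 0.25.
P(E) = 0.76·0.07 + 0.25·0.93 = 0.053200 + 0.23250 = 0.28570.
By Bayes' theorem, P(H|E) = 0.053200 / 0.28570 = 0.1862. Hence P(¬H|E) = 1 − 0.1862 = 0.8138.

P(¬H | E) ≈ 0.8138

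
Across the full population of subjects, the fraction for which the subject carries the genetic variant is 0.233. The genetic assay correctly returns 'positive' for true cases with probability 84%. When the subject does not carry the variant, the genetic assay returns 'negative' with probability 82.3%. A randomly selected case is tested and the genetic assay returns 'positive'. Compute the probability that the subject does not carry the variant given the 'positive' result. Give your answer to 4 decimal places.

Let H be the event that the subject carries the genetic variant. P(H) = 0.233, so P(¬H) = 0.767. With E the 'positive' result, P(E|H) = 0.84 and P(E|¬H) = 0.177.
P(E) = 0.84·0.233 + 0.177·0.767 = 0.19572 + 0.13576 = 0.33148.
By Bayes' theorem, P(H|E) = 0.19572 / 0.33148 = 0.5904. Hence P(¬H|E) = 1 − 0.5904 = 0.4096.

P(¬H | E) ≈ 0.4096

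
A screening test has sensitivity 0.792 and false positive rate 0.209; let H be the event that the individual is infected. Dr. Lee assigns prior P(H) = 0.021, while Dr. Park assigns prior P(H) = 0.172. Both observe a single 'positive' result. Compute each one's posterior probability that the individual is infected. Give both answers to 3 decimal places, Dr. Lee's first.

P('+'|H) = 0.792, P('+'|¬H) = 0.209.
Dr. Lee: numerator 0.792·0.021 = 0.016632; evidence = 0.016632+0.209·0.979 = 0.22124; posterior = 0.075.
Dr. Park: numerator 0.792·0.172 = 0.13622; evidence = 0.13622+0.209·0.828 = 0.30928; posterior = 0.440.

Dr. Lee: 0.075; Dr. Park: 0.440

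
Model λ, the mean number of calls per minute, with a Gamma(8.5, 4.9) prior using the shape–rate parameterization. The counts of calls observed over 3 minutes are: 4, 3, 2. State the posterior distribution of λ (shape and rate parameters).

The Poisson likelihood adds the total count to the shape and the number of exposure periods to the rate. Here ∑xᵢ = 9 and n = 3, so shape 8.5→17.5 and rate 4.9→7.9.

Posterior: Gamma(shape=17.5, rate=7.9)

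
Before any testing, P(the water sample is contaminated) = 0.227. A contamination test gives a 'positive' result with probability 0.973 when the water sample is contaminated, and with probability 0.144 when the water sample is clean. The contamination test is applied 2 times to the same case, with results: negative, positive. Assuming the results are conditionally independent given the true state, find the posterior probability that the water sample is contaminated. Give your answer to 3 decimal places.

Posterior P(H) ≈ 0.059

With H the event that the water sample is contaminated, the joint likelihood of the observed sequence is P(data|H) = 0.027·0.973 = 0.026271 and P(data|¬H) = 0.856·0.144 = 0.12326.
Bayes: P(H|data) = 0.227·0.026271 / (0.227·0.026271 + 0.773·0.12326) = 0.0059635/0.10125 = 0.0589.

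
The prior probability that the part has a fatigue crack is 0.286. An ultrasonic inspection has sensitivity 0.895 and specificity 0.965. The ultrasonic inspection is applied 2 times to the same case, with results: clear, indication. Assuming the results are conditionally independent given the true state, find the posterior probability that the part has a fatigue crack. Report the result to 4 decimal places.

Posterior P(H) ≈ 0.5271

Let H be the event that the part has a fatigue crack; start with P(H) = 0.286. P('indication'|H) = 0.895, P('indication'|¬H) = 0.035.
Update on result 1 ('clear'): P(H) ← 0.105·0.2860 / (0.105·0.2860 + 0.965·0.7140) = 0.030030/0.71904 = 0.0418.
Update on result 2 ('indication'): P(H) ← 0.895·0.0418 / (0.895·0.0418 + 0.035·0.9582) = 0.037379/0.070917 = 0.5271.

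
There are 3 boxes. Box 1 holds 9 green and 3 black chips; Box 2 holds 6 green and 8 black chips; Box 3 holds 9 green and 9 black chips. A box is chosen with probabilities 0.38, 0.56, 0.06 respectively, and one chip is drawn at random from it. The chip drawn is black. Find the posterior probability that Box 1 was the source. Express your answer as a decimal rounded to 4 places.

Tabulate prior·likelihood by source: [1] prior 0.38, lik 0.25, product 0.09500; [2] prior 0.56, lik 0.5714, product 0.3200; [3] prior 0.06, lik 0.5, product 0.03000.
Normalizing constant = 0.44500; the posterior for Box 1 is its product over the sum, 0.09500/0.44500 = 0.2135.

Posterior probability ≈ 0.2135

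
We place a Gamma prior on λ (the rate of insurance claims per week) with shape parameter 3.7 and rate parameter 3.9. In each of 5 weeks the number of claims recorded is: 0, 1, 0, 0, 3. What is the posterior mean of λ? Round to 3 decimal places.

Total count ∑xᵢ = 4 over n = 5 weeks.
Gamma is conjugate to the Poisson likelihood: posterior is Gamma(shape = 3.7+4 = 7.7, rate = 3.9+5 = 8.9).
Posterior mean = shape/rate = 7.7/8.9 = 0.865.

Posterior mean ≈ 0.865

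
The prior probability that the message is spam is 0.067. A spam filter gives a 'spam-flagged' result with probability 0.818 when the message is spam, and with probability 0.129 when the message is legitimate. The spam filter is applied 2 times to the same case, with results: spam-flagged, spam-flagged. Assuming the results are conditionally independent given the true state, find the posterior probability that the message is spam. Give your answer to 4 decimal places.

Posterior P(H) ≈ 0.7428

With H the event that the message is spam, the joint likelihood of the observed sequence is P(data|H) = 0.818·0.818 = 0.66912 and P(data|¬H) = 0.129·0.129 = 0.016641.
Bayes: P(H|data) = 0.067·0.66912 / (0.067·0.66912 + 0.933·0.016641) = 0.044831/0.060357 = 0.7428.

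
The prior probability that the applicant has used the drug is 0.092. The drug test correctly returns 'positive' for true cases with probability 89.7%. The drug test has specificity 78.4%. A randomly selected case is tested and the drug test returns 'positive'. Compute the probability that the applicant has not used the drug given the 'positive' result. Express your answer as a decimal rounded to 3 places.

Write H for 'the applicant has used the drug'. Prior odds H:¬H = 0.092/0.908 = 0.10132. For the 'positive' outcome, the likelihood ratio is 0.897/0.216 = 4.1528.
Posterior odds = 0.10132 × 4.1528 = 0.42077, so P(H|E) = 0.42077/(1+0.42077) = 0.296. Then P(¬H|E) = 1 − 0.296 = 0.704.

P(¬H | E) ≈ 0.704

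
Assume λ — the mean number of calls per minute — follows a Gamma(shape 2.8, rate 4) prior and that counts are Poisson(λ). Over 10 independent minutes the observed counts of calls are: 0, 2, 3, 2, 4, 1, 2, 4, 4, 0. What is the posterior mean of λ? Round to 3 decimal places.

Total count ∑xᵢ = 22 over n = 10 minutes.
Gamma is conjugate to the Poisson likelihood: posterior is Gamma(shape = 2.8+22 = 24.8, rate = 4+10 = 14).
E[λ | data] = 24.8/14 = 1.771.

Posterior mean ≈ 1.771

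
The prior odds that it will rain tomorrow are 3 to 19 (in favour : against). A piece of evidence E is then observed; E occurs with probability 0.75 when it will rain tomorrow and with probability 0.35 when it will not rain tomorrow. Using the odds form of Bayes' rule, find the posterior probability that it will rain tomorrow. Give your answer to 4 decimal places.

Prior odds = 3/19 = 0.15789. In log-odds, ln(0.15789) = -1.8458.
Add log likelihood ratio: ln(2.1429) = 0.76214.
Posterior log-odds = -1.0837, so posterior odds = exp(-1.0837) = 0.33835. Converting, P(H|E) = 0.33835/1.3383 = 0.2528.

Posterior probability ≈ 0.2528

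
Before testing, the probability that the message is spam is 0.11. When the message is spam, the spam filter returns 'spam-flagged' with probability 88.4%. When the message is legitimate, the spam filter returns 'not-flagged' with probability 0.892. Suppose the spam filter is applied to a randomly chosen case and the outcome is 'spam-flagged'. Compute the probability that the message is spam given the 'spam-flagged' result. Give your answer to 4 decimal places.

P(H | E) ≈ 0.5029

Let H be the event that the message is spam. P(H) = 0.11, so P(¬H) = 0.89. With E the 'spam-flagged' result, P(E|H) = 0.884 and P(E|¬H) = 0.108.
P(E) = 0.884·0.11 + 0.108·0.89 = 0.097240 + 0.096120 = 0.19336.
By Bayes' theorem, P(H|E) = 0.097240 / 0.19336 = 0.5029.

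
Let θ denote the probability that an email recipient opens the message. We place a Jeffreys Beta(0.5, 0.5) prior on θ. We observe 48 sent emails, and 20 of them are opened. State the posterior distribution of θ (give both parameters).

Posterior: Beta(20.5, 28.5)

Observing 20 successes and 28 failures updates Beta(0.5, 0.5) by adding the success and failure counts to the two shape parameters: α = 0.5+20 = 20.5, β = 0.5+28 = 28.5.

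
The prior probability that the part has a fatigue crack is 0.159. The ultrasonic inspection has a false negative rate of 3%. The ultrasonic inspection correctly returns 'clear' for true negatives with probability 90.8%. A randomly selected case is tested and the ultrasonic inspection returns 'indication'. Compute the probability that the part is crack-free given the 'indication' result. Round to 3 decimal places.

P(¬H | E) ≈ 0.334

Write H for 'the part has a fatigue crack'. Prior odds H:¬H = 0.159/0.841 = 0.18906. For the 'indication' outcome, the likelihood ratio is 0.97/0.092 = 10.543.
Posterior odds = 0.18906 × 10.543 = 1.9934, so P(H|E) = 1.9934/(1+1.9934) = 0.666. Then P(¬H|E) = 1 − 0.666 = 0.334.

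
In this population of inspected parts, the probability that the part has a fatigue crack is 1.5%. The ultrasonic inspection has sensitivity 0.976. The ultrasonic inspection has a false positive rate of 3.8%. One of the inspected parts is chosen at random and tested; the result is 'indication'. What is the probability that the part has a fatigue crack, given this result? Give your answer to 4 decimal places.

Let H be the event that the part has a fatigue crack. P(H) = 0.015, so P(¬H) = 0.985. With E the 'indication' result, P(E|H) = 0.976 and P(E|¬H) = 0.038.
P(E) = 0.976·0.015 + 0.038·0.985 = 0.014640 + 0.037430 = 0.052070.
By Bayes' theorem, P(H|E) = 0.014640 / 0.052070 = 0.2812.

P(H | E) ≈ 0.2812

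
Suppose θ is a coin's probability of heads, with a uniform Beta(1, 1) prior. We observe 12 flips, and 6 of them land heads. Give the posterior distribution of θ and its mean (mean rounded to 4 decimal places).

The binomial likelihood is conjugate to the Beta prior: with 6 successes and 6 failures, the posterior is Beta(1+6, 1+6) = Beta(7, 7).
E[θ | data] = 7/(7+7) = 0.5000.

Posterior: Beta(7, 7); mean ≈ 0.5000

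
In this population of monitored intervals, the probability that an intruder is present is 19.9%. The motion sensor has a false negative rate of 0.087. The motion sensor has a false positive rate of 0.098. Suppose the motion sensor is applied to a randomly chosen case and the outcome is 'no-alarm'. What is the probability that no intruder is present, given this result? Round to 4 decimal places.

Let H be the event that an intruder is present. P(H) = 0.199, so P(¬H) = 0.801. With E the 'no-alarm' result, P(E|H) = 0.087 and P(E|¬H) = 0.902.
P(E) = 0.087·0.199 + 0.902·0.801 = 0.017313 + 0.72250 = 0.73982.
By Bayes' theorem, P(H|E) = 0.017313 / 0.73982 = 0.0234. Hence P(¬H|E) = 1 − 0.0234 = 0.9766.

P(¬H | E) ≈ 0.9766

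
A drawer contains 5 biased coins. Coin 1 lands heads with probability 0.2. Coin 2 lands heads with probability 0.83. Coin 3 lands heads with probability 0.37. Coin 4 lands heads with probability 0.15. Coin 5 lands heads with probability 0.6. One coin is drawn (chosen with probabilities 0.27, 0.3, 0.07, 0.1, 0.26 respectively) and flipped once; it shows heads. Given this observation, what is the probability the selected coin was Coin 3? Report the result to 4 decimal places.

Posterior probability ≈ 0.0518

Tabulate prior·likelihood by source: [1] prior 0.27, lik 0.2, product 0.05400; [2] prior 0.3, lik 0.83, product 0.2490; [3] prior 0.07, lik 0.37, product 0.02590; [4] prior 0.1, lik 0.15, product 0.01500; [5] prior 0.26, lik 0.6, product 0.1560.
Normalizing constant = 0.49990; the posterior for Coin 3 is its product over the sum, 0.02590/0.49990 = 0.0518.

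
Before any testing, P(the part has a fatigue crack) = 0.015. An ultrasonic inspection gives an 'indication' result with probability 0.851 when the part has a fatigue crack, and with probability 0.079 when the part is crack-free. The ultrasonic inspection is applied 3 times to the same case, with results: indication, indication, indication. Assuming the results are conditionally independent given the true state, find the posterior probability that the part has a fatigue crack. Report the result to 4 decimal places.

With H the event that the part has a fatigue crack, the joint likelihood of the observed sequence is P(data|H) = 0.851·0.851·0.851 = 0.61630 and P(data|¬H) = 0.079·0.079·0.079 = 0.00049304.
Bayes: P(H|data) = 0.015·0.61630 / (0.015·0.61630 + 0.985·0.00049304) = 0.0092444/0.0097301 = 0.9501.

Posterior P(H) ≈ 0.9501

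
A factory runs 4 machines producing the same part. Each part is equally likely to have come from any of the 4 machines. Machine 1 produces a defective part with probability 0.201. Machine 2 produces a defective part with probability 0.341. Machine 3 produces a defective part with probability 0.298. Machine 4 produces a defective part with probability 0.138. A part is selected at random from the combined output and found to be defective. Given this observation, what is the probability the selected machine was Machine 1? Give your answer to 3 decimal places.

Posterior probability ≈ 0.206

P(defective|M1) = 0.201; P(defective|M2) = 0.341; P(defective|M3) = 0.298; P(defective|M4) = 0.138.
Prior × likelihood for each source: 0.25·0.201=0.05025, 0.25·0.341=0.08525, 0.25·0.298=0.07450, 0.25·0.138=0.03450. Summing gives P(defective) = 0.24450.
P(Machine 1 | defective) = 0.05025 / 0.24450 = 0.206.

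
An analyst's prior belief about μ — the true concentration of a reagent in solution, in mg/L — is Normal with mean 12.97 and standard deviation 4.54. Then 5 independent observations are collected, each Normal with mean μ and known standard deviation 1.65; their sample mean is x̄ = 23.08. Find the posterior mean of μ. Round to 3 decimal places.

Posterior mean ≈ 22.820

With known σ, the Normal prior is conjugate. Weight on the data is w = (n/σ²)/(n/σ² + 1/τ₀²) = 1.83655/(1.83655+0.0485164) = 0.97426.
Posterior mean = w·x̄ + (1−w)·μ₀ = 0.97426·23.08 + 0.025737·12.97 = 22.820.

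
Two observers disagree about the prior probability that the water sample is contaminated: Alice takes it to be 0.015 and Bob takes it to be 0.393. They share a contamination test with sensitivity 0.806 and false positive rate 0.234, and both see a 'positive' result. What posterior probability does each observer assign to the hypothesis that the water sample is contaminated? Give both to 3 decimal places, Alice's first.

Alice: 0.050; Bob: 0.690

P('+'|H) = 0.806, P('+'|¬H) = 0.234.
Alice: numerator 0.806·0.015 = 0.012090; evidence = 0.012090+0.234·0.985 = 0.24258; posterior = 0.050.
Bob: numerator 0.806·0.393 = 0.31676; evidence = 0.31676+0.234·0.607 = 0.45880; posterior = 0.690.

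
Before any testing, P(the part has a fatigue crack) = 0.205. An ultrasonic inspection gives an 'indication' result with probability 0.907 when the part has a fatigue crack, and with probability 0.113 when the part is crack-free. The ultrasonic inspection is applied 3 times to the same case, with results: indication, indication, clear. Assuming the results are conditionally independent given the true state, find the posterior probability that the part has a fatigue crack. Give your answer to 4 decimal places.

With H the event that the part has a fatigue crack, the joint likelihood of the observed sequence is P(data|H) = 0.907·0.907·0.093 = 0.076506 and P(data|¬H) = 0.113·0.113·0.887 = 0.011326.
Bayes: P(H|data) = 0.205·0.076506 / (0.205·0.076506 + 0.795·0.011326) = 0.015684/0.024688 = 0.6353.

Posterior P(H) ≈ 0.6353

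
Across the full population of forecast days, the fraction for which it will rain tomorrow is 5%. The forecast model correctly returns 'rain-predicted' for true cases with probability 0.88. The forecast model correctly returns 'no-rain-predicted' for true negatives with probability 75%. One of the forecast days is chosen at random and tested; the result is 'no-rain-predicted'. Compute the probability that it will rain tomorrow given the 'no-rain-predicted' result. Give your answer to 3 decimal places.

Write H for 'it will rain tomorrow'. Prior odds H:¬H = 0.05/0.95 = 0.052632. For the 'no-rain-predicted' outcome, the likelihood ratio is 0.12/0.75 = 0.16000.
Posterior odds = 0.052632 × 0.16000 = 0.0084211, so P(H|E) = 0.0084211/(1+0.0084211) = 0.008.

P(H | E) ≈ 0.008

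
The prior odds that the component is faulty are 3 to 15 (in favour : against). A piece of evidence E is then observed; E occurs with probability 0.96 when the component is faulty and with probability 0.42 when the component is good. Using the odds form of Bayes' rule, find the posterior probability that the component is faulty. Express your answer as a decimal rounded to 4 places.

Prior odds = 3/15 = 0.20000.
Likelihood ratio for E = 0.96/0.42 = 2.2857.
Posterior odds = prior odds × LR = 0.45714.
Posterior probability = odds/(1+odds) = 0.45714/1.4571 = 0.3137.

Posterior probability ≈ 0.3137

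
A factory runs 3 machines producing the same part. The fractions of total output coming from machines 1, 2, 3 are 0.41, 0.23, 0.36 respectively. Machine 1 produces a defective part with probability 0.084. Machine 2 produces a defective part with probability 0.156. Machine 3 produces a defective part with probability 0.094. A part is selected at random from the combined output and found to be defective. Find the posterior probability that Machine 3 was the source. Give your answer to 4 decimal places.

Posterior probability ≈ 0.3249

Tabulate prior·likelihood by source: [1] prior 0.41, lik 0.084, product 0.03444; [2] prior 0.23, lik 0.156, product 0.03588; [3] prior 0.36, lik 0.094, product 0.03384.
Normalizing constant = 0.10416; the posterior for Machine 3 is its product over the sum, 0.03384/0.10416 = 0.3249.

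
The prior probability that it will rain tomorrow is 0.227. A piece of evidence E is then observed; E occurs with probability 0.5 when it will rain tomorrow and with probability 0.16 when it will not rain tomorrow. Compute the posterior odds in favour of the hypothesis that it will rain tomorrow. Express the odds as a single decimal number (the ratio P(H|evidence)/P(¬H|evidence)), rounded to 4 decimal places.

Prior odds = 0.227/(1−0.227) = 0.29366. In log-odds, ln(0.29366) = -1.2253.
Add log likelihood ratio: ln(3.1250) = 1.1394.
Posterior log-odds = -0.085895, so posterior odds = exp(-0.085895) = 0.91769.

Posterior odds ≈ 0.9177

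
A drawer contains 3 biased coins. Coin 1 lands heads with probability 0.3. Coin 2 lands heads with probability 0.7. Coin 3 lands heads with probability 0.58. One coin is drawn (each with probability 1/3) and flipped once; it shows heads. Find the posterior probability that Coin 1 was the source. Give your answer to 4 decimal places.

Tabulate prior·likelihood by source: [1] prior 0.333333, lik 0.3, product 0.1000; [2] prior 0.333333, lik 0.7, product 0.2333; [3] prior 0.333333, lik 0.58, product 0.1933.
Normalizing constant = 0.52667; the posterior for Coin 1 is its product over the sum, 0.1000/0.52667 = 0.1899.

Posterior probability ≈ 0.1899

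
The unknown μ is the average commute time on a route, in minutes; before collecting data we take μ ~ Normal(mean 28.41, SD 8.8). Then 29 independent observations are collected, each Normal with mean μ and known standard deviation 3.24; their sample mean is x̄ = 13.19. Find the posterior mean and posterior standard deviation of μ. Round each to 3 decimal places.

Posterior mean ≈ 13.261; posterior SD ≈ 0.600

With known σ, the Normal prior is conjugate. Weight on the data is w = (n/σ²)/(n/σ² + 1/τ₀²) = 2.76254/(2.76254+0.0129132) = 0.99535.
Posterior mean = w·x̄ + (1−w)·μ₀ = 0.99535·13.19 + 0.0046527·28.41 = 13.261. Posterior variance = 1/(2.76254+0.0129132) = 0.360302, so SD = 0.600.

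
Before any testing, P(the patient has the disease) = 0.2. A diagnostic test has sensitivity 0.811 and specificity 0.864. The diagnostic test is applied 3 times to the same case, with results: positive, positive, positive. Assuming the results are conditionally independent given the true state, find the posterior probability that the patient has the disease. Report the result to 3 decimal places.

Posterior P(H) ≈ 0.981

With H the event that the patient has the disease, the joint likelihood of the observed sequence is P(data|H) = 0.811·0.811·0.811 = 0.53341 and P(data|¬H) = 0.136·0.136·0.136 = 0.0025155.
Bayes: P(H|data) = 0.2·0.53341 / (0.2·0.53341 + 0.8·0.0025155) = 0.10668/0.10869 = 0.9815.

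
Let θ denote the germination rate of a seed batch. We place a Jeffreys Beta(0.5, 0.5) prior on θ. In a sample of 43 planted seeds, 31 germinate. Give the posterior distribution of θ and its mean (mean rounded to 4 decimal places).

Posterior: Beta(31.5, 12.5); mean ≈ 0.7159

Observing 31 successes and 12 failures updates Beta(0.5, 0.5) by adding the success and failure counts to the two shape parameters: α = 0.5+31 = 31.5, β = 0.5+12 = 12.5.
Posterior mean = α/(α+β) = 31.5/44 = 0.7159.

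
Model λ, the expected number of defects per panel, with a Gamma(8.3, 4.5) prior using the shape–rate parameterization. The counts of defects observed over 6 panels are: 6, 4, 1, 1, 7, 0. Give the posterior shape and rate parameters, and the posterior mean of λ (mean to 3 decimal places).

Posterior: Gamma(shape=27.3, rate=10.5); mean ≈ 2.600

The Poisson likelihood adds the total count to the shape and the number of exposure periods to the rate. Here ∑xᵢ = 19 and n = 6, so shape 8.3→27.3 and rate 4.5→10.5.
Posterior mean = shape/rate = 27.3/10.5 = 2.600.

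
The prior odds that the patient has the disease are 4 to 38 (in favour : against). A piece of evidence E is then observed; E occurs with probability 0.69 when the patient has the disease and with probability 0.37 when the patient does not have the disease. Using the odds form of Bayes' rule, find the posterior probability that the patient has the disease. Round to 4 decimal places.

Posterior probability ≈ 0.1641

Prior odds = 4/38 = 0.10526. In log-odds, ln(0.10526) = -2.2513.
Add log likelihood ratio: ln(1.8649) = 0.62319.
Posterior log-odds = -1.6281, so posterior odds = exp(-1.6281) = 0.19630. Converting, P(H|E) = 0.19630/1.1963 = 0.1641.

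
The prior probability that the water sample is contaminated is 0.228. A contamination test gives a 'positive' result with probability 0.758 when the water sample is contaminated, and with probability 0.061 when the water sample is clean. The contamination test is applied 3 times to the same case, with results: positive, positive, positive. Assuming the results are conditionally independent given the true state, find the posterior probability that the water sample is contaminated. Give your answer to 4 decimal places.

Posterior P(H) ≈ 0.9982

With H the event that the water sample is contaminated, the joint likelihood of the observed sequence is P(data|H) = 0.758·0.758·0.758 = 0.43552 and P(data|¬H) = 0.061·0.061·0.061 = 0.00022698.
Bayes: P(H|data) = 0.228·0.43552 / (0.228·0.43552 + 0.772·0.00022698) = 0.099298/0.099474 = 0.9982.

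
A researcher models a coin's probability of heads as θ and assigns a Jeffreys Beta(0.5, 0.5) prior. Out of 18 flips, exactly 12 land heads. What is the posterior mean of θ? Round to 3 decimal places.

The binomial likelihood is conjugate to the Beta prior: with 12 successes and 6 failures, the posterior is Beta(0.5+12, 0.5+6) = Beta(12.5, 6.5).
E[θ | data] = 12.5/(12.5+6.5) = 0.658.

Posterior mean ≈ 0.658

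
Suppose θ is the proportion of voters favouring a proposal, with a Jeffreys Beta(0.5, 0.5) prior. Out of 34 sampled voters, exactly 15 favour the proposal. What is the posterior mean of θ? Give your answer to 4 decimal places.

Posterior mean ≈ 0.4429

Observing 15 successes and 19 failures updates Beta(0.5, 0.5) by adding the success and failure counts to the two shape parameters: α = 0.5+15 = 15.5, β = 0.5+19 = 19.5.
Posterior mean = α/(α+β) = 15.5/35 = 0.4429.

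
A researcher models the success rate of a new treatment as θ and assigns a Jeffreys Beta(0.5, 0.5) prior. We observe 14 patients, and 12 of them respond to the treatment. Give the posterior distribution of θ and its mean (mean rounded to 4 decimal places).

Observing 12 successes and 2 failures updates Beta(0.5, 0.5) by adding the success and failure counts to the two shape parameters: α = 0.5+12 = 12.5, β = 0.5+2 = 2.5.
Posterior mean = α/(α+β) = 12.5/15 = 0.8333.

Posterior: Beta(12.5, 2.5); mean ≈ 0.8333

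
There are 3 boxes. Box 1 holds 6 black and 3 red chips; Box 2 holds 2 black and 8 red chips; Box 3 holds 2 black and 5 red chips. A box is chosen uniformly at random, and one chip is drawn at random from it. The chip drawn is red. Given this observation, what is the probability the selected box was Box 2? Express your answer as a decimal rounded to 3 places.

Posterior probability ≈ 0.433

P(red|Box 1) = 0.3333; P(red|Box 2) = 0.8; P(red|Box 3) = 0.7143.
Prior × likelihood for each source: 0.333333·0.3333=0.1111, 0.333333·0.8=0.2667, 0.333333·0.7143=0.2381. Summing gives P(red) = 0.61587.
P(Box 2 | red) = 0.2667 / 0.61587 = 0.433.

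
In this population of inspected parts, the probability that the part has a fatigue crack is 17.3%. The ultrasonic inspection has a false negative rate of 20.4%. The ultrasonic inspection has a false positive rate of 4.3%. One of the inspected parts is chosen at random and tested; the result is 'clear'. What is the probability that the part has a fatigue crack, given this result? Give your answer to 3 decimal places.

Write H for 'the part has a fatigue crack'. Prior odds H:¬H = 0.173/0.827 = 0.20919. For the 'clear' outcome, the likelihood ratio is 0.204/0.957 = 0.21317.
Posterior odds = 0.20919 × 0.21317 = 0.044592, so P(H|E) = 0.044592/(1+0.044592) = 0.043.

P(H | E) ≈ 0.043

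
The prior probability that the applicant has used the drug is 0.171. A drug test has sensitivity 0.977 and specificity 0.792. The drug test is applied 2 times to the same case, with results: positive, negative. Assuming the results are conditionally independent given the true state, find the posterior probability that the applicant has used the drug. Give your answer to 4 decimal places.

Posterior P(H) ≈ 0.0274

Let H be the event that the applicant has used the drug; start with P(H) = 0.171. P('positive'|H) = 0.977, P('positive'|¬H) = 0.208.
Update on result 1 ('positive'): P(H) ← 0.977·0.1710 / (0.977·0.1710 + 0.208·0.8290) = 0.16707/0.33950 = 0.4921.
Update on result 2 ('negative'): P(H) ← 0.023·0.4921 / (0.023·0.4921 + 0.792·0.5079) = 0.011318/0.41358 = 0.0274.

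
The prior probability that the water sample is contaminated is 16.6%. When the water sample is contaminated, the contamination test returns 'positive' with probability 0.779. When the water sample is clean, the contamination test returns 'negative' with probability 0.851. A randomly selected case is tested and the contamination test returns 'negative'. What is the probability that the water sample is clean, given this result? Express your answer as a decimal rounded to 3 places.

P(¬H | E) ≈ 0.951

Write H for 'the water sample is contaminated'. Prior odds H:¬H = 0.166/0.834 = 0.19904. For the 'negative' outcome, the likelihood ratio is 0.221/0.851 = 0.25969.
Posterior odds = 0.19904 × 0.25969 = 0.051690, so P(H|E) = 0.051690/(1+0.051690) = 0.049. Then P(¬H|E) = 1 − 0.049 = 0.951.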